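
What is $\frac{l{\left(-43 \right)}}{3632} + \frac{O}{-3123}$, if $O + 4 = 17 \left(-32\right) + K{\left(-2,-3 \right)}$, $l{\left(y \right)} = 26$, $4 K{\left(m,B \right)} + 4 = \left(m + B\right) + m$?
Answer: $\frac{1040761}{5671368} \approx 0.18351$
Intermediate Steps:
$K{\left(m,B \right)} = -1 + \frac{m}{2} + \frac{B}{4}$ ($K{\left(m,B \right)} = -1 + \frac{\left(m + B\right) + m}{4} = -1 + \frac{\left(B + m\right) + m}{4} = -1 + \frac{B + 2 m}{4} = -1 + \left(\frac{m}{2} + \frac{B}{4}\right) = -1 + \frac{m}{2} + \frac{B}{4}$)
$O = - \frac{2203}{4}$ ($O = -4 + \left(17 \left(-32\right) + \left(-1 + \frac{1}{2} \left(-2\right) + \frac{1}{4} \left(-3\right)\right)\right) = -4 - \frac{2187}{4} = - \frac{2203}{4} \approx -550.75$)
$\frac{l{\left(-43 \right)}}{3632} + \frac{O}{-3123} = \frac{26}{3632} - \frac{2203}{4 \left(-3123\right)} = 26 \cdot \frac{1}{3632} - - \frac{2203}{12492} = \frac{13}{1816} + \frac{2203}{12492} = \frac{1040761}{5671368}$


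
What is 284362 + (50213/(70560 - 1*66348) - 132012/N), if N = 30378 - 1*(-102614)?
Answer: 9955937186425/35010144 ≈ 2.8437e+5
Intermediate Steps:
N = 132992 (N = 30378 + 102614 = 132992)
284362 + (50213/(70560 - 1*66348) - 132012/N) = 284362 + (50213/(70560 - 1*66348) - 132012/132992) = 284362 + (50213/(70560 - 66348) - 132012*1/132992) = 284362 + (50213/4212 - 33003/33248) = 284362 + 382618297/35010144 = 9955937186425/35010144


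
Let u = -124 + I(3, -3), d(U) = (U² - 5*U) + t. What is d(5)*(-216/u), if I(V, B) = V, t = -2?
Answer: -432/121 ≈ -3.5702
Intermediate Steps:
d(U) = -2 + U² - 5*U (d(U) = (U² - 5*U) - 2 = -2 + U² - 5*U)
u = -121 (u = -124 + 3 = -121)
d(5)*(-216/u) = (-2 + 5² - 5*5)*(-216/(-121)) = (-2 + 25 - 25)*(-216*(-1/121)) = -2*216/121 = -432/121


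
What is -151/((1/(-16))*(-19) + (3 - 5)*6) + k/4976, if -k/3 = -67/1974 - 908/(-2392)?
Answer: 475321579/34036366 ≈ 13.965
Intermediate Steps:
k = -102008/98371 (k = -3*(-67/1974 - 908/(-2392)) = -3*(-67*1/1974 - 908*(-1/2392)) = -3*(-67/1974 + 227/598) = -3*102008/295113 = -102008/98371 ≈ -1.0370)
-151/((1/(-16))*(-19) + (3 - 5)*6) + k/4976 = -151/((1/(-16))*(-19) + (3 - 5)*6) - 102008/98371/4976 = -151/((1*(-1/16))*(-19) - 2*6) - 102008/98371*1/4976 = -151/(-1/16*(-19) - 12) - 41/196742 = -151/(19/16 - 12) - 41/196742 = -151/(-173/16) - 41/196742 = -151*(-16/173) - 41/196742 = 2416/173 - 41/196742 = 475321579/34036366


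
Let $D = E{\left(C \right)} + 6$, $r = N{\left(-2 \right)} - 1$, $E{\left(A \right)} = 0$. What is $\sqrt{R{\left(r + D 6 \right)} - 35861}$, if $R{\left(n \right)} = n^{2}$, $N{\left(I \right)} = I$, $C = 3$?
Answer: $2 i \sqrt{8693} \approx 186.47 i$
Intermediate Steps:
$r = -3$ ($r = -2 - 1 = -3$)
$D = 6$ ($D = 0 + 6 = 6$)
$\sqrt{R{\left(r + D 6 \right)} - 35861} = \sqrt{\left(-3 + 6 \cdot 6\right)^{2} - 35861} = \sqrt{\left(-3 + 36\right)^{2} - 35861} = \sqrt{33^{2} - 35861} = \sqrt{1089 - 35861} = \sqrt{-34772} = 2 i \sqrt{8693}$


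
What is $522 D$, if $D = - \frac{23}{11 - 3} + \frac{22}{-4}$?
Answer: $- \frac{17487}{4} \approx -4371.8$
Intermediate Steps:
$D = - \frac{67}{8}$ ($D = - \frac{23}{11 - 3} + 22 \left(- \frac{1}{4}\right) = - \frac{23}{8} - \frac{11}{2} = - \frac{67}{8} \approx -8.375$)
$522 D = 522 \left(- \frac{67}{8}\right) = - \frac{17487}{4}$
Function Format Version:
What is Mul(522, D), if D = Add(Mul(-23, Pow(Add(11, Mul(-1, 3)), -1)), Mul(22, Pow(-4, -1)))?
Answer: Rational(-17487, 4) ≈ -4371.8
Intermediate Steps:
D = Rational(-67, 8) (D = Add(Mul(-23, Pow(Add(11, -3), -1)), Mul(22, Rational(-1, 4))) = Add(Mul(-23, Pow(8, -1)), Rational(-11, 2)) = Add(Mul(-23, Rational(1, 8)), Rational(-11, 2)) = Add(Rational(-23, 8), Rational(-11, 2)) = Rational(-67, 8) ≈ -8.3750)
Mul(522, D) = Mul(522, Rational(-67, 8)) = Rational(-17487, 4)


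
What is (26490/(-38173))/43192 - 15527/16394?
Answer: -6400214591723/6757476533276 ≈ -0.94713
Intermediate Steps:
(26490/(-38173))/43192 - 15527/16394 = (26490*(-1/38173))*(1/43192) - 15527*1/16394 = -26490/38173*1/43192 - 15527/16394 = -13245/824384108 - 15527/16394 = -6400214591723/6757476533276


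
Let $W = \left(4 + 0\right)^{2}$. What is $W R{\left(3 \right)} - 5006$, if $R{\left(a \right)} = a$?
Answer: $-4958$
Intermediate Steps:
$W = 16$ ($W = 4^{2} = 16$)
$W R{\left(3 \right)} - 5006 = 16 \cdot 3 - 5006 = 48 - 5006 = -4958$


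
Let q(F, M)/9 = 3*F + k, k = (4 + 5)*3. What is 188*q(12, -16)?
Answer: 106596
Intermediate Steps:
k = 27 (k = 9*3 = 27)
q(F, M) = 243 + 27*F (q(F, M) = 9*(3*F + 27) = 9*(27 + 3*F) = 243 + 27*F)
188*q(12, -16) = 188*(243 + 27*12) = 188*(243 + 324) = 188*567 = 106596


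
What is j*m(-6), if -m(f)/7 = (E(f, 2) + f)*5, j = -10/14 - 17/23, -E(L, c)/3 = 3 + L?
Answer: 3510/23 ≈ 152.61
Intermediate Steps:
E(L, c) = -9 - 3*L (E(L, c) = -3*(3 + L) = -9 - 3*L)
j = -234/161 (j = -10*1/14 - 17*1/23 = -5/7 - 17/23 = -234/161 ≈ -1.4534)
m(f) = 315 + 70*f (m(f) = -7*((-9 - 3*f) + f)*5 = -7*(-9 - 2*f)*5 = -7*(-45 - 10*f) = 315 + 70*f)
j*m(-6) = -234*(315 + 70*(-6))/161 = -234*(315 - 420)/161 = -234/161*(-105) = 3510/23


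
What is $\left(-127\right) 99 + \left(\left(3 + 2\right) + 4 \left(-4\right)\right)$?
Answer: $-12584$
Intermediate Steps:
$\left(-127\right) 99 + \left(\left(3 + 2\right) + 4 \left(-4\right)\right) = -12573 + \left(5 - 16\right) = -12573 - 11 = -12584$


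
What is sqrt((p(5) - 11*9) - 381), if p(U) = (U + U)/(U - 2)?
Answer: I*sqrt(4290)/3 ≈ 21.833*I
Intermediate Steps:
p(U) = 2*U/(-2 + U) (p(U) = (2*U)/(-2 + U) = 2*U/(-2 + U))
sqrt((p(5) - 11*9) - 381) = sqrt((2*5/(-2 + 5) - 11*9) - 381) = sqrt((2*5/3 - 99) - 381) = sqrt((2*5*(1/3) - 99) - 381) = sqrt((10/3 - 99) - 381) = sqrt(-287/3 - 381) = sqrt(-1430/3) = I*sqrt(4290)/3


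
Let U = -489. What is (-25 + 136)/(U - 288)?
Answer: -1/7 ≈ -0.14286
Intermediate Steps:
(-25 + 136)/(U - 288) = (-25 + 136)/(-489 - 288) = 111/(-777) = 111*(-1/777) = -1/7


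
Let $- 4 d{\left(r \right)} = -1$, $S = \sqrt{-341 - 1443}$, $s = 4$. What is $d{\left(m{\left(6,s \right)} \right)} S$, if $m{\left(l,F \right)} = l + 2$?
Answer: $\frac{i \sqrt{446}}{2} \approx 10.559 i$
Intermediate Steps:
$m{\left(l,F \right)} = 2 + l$
$S = 2 i \sqrt{446}$ ($S = \sqrt{-1784} = 2 i \sqrt{446} \approx 42.237 i$)
$d{\left(r \right)} = \frac{1}{4}$ ($d{\left(r \right)} = \left(- \frac{1}{4}\right) \left(-1\right) = \frac{1}{4}$)
$d{\left(m{\left(6,s \right)} \right)} S = \frac{2 i \sqrt{446}}{4} = \frac{i \sqrt{446}}{2}$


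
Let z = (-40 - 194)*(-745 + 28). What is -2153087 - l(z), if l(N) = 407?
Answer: -2153494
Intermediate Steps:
z = 167778 (z = -234*(-717) = 167778)
-2153087 - l(z) = -2153087 - 1*407 = -2153087 - 407 = -2153494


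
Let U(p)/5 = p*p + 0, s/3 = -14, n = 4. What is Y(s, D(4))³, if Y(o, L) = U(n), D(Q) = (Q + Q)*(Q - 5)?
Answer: 512000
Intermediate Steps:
s = -42 (s = 3*(-14) = -42)
D(Q) = 2*Q*(-5 + Q) (D(Q) = (2*Q)*(-5 + Q) = 2*Q*(-5 + Q))
U(p) = 5*p² (U(p) = 5*(p*p + 0) = 5*(p² + 0) = 5*p²)
Y(o, L) = 80 (Y(o, L) = 5*4² = 5*16 = 80)
Y(s, D(4))³ = 80³ = 512000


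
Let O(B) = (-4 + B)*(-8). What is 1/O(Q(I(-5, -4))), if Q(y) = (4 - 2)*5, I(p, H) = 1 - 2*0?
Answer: -1/48 ≈ -0.020833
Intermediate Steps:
I(p, H) = 1 (I(p, H) = 1 + 0 = 1)
Q(y) = 10 (Q(y) = 2*5 = 10)
O(B) = 32 - 8*B
1/O(Q(I(-5, -4))) = 1/(32 - 8*10) = 1/(32 - 80) = 1/(-48) = -1/48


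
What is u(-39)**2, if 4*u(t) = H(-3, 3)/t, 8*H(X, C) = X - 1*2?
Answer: 25/1557504 ≈ 1.6051e-5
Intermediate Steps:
H(X, C) = -1/4 + X/8 (H(X, C) = (X - 1*2)/8 = (X - 2)/8 = (-2 + X)/8 = -1/4 + X/8)
u(t) = -5/(32*t) (u(t) = ((-1/4 + (1/8)*(-3))/t)/4 = ((-1/4 - 3/8)/t)/4 = (-5/(8*t))/4 = -5/(32*t))
u(-39)**2 = (-5/32/(-39))**2 = (-5/32*(-1/39))**2 = (5/1248)**2 = 25/1557504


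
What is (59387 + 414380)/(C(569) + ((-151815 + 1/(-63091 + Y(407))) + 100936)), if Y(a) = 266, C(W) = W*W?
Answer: 29764411775/17143811649 ≈ 1.7362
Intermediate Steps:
C(W) = W²
(59387 + 414380)/(C(569) + ((-151815 + 1/(-63091 + Y(407))) + 100936)) = (59387 + 414380)/(569² + ((-151815 + 1/(-63091 + 266)) + 100936)) = 473767/(323761 + ((-151815 + 1/(-62825)) + 100936)) = 473767/(323761 + ((-151815 - 1/62825) + 100936)) = 473767/(323761 + (-9537777376/62825 + 100936)) = 473767/(323761 - 3196473176/62825) = 473767/(17143811649/62825) = 473767*(62825/17143811649) = 29764411775/17143811649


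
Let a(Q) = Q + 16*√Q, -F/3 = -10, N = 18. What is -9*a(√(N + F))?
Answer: -288*3^(¼) - 36*√3 ≈ -441.38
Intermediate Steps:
F = 30 (F = -3*(-10) = 30)
-9*a(√(N + F)) = -9*(√(18 + 30) + 16*√(√(18 + 30))) = -9*(√48 + 16*√(√48)) = -9*(4*√3 + 16*√(4*√3)) = -9*(4*√3 + 16*(2*3^(¼))) = -9*(4*√3 + 32*3^(¼)) = -288*3^(¼) - 36*√3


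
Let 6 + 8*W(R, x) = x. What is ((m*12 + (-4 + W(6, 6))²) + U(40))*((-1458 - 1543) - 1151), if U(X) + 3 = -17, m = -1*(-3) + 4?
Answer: -332160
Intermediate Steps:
W(R, x) = -¾ + x/8
m = 7 (m = 3 + 4 = 7)
U(X) = -20 (U(X) = -3 - 17 = -20)
((m*12 + (-4 + W(6, 6))²) + U(40))*((-1458 - 1543) - 1151) = ((7*12 + (-4 + (-¾ + (⅛)*6))²) - 20)*((-1458 - 1543) - 1151) = ((84 + (-4 + (-¾ + ¾))²) - 20)*(-3001 - 1151) = ((84 + (-4 + 0)²) - 20)*(-4152) = ((84 + (-4)²) - 20)*(-4152) = ((84 + 16) - 20)*(-4152) = (100 - 20)*(-4152) = 80*(-4152) = -332160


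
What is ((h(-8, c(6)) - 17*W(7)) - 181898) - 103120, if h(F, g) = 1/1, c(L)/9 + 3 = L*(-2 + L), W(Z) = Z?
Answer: -285136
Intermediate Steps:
c(L) = -27 + 9*L*(-2 + L) (c(L) = -27 + 9*(L*(-2 + L)) = -27 + 9*L*(-2 + L))
h(F, g) = 1
((h(-8, c(6)) - 17*W(7)) - 181898) - 103120 = ((1 - 17*7) - 181898) - 103120 = ((1 - 119) - 181898) - 103120 = (-118 - 181898) - 103120 = -182016 - 103120 = -285136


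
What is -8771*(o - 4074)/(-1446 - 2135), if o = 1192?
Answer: -25278022/3581 ≈ -7058.9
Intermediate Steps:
-8771*(o - 4074)/(-1446 - 2135) = -8771*(1192 - 4074)/(-1446 - 2135) = -8771/((-3581/(-2882))) = -8771/((-3581*(-1/2882))) = -8771/3581/2882 = -8771*2882/3581 = -25278022/3581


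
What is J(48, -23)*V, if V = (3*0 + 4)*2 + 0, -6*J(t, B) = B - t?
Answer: 284/3 ≈ 94.667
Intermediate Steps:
J(t, B) = -B/6 + t/6 (J(t, B) = -(B - t)/6 = -B/6 + t/6)
V = 8 (V = (0 + 4)*2 + 0 = 4*2 + 0 = 8 + 0 = 8)
J(48, -23)*V = (-1/6*(-23) + (1/6)*48)*8 = (23/6 + 8)*8 = (71/6)*8 = 284/3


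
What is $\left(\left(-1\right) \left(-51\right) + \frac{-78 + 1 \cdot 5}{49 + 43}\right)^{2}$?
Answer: $\frac{21335161}{8464} \approx 2520.7$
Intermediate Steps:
$\left(\left(-1\right) \left(-51\right) + \frac{-78 + 1 \cdot 5}{49 + 43}\right)^{2} = \left(51 + \frac{-78 + 5}{92}\right)^{2} = \left(51 - \frac{73}{92}\right)^{2} = \left(\frac{4619}{92}\right)^{2} = \frac{21335161}{8464}$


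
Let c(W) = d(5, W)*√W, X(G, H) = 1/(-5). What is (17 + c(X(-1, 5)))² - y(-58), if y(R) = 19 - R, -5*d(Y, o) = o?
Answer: 662499/3125 + 34*I*√5/125 ≈ 212.0 + 0.60821*I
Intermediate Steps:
X(G, H) = -⅕
d(Y, o) = -o/5
c(W) = -W^(3/2)/5 (c(W) = (-W/5)*√W = -W^(3/2)/5)
(17 + c(X(-1, 5)))² - y(-58) = (17 - (-1)*I*√5/125)² - (19 - 1*(-58)) = (17 - (-1)*I*√5/125)² - (19 + 58) = (17 + I*√5/125)² - 1*77 = (17 + I*√5/125)² - 77 = -77 + (17 + I*√5/125)²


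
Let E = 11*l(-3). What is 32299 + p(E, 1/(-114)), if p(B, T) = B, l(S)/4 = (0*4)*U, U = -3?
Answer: 32299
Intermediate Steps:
l(S) = 0 (l(S) = 4*((0*4)*(-3)) = 4*(0*(-3)) = 4*0 = 0)
E = 0 (E = 11*0 = 0)
32299 + p(E, 1/(-114)) = 32299 + 0 = 32299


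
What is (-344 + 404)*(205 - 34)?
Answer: 10260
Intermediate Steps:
(-344 + 404)*(205 - 34) = 60*171 = 10260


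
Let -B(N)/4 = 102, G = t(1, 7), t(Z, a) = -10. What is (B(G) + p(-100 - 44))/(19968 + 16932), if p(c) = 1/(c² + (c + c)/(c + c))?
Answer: -1692139/153039060 ≈ -0.011057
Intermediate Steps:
G = -10
B(N) = -408 (B(N) = -4*102 = -408)
p(c) = 1/(1 + c²) (p(c) = 1/(c² + (2*c)/((2*c))) = 1/(c² + (2*c)*(1/(2*c))) = 1/(c² + 1) = 1/(1 + c²))
(B(G) + p(-100 - 44))/(19968 + 16932) = (-408 + 1/(1 + (-100 - 44)²))/(19968 + 16932) = (-408 + 1/(1 + (-144)²))/36900 = (-408 + 1/(1 + 20736))*(1/36900) = (-408 + 1/20737)*(1/36900) = -8460695/20737*1/36900 = -1692139/153039060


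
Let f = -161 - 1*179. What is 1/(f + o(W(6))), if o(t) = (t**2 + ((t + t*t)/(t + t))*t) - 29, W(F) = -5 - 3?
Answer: -1/277 ≈ -0.0036101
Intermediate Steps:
f = -340 (f = -161 - 179 = -340)
W(F) = -8
o(t) = -29 + t/2 + 3*t**2/2 (o(t) = (t**2 + ((t + t**2)/((2*t)))*t) - 29 = (t**2 + ((t + t**2)*(1/(2*t)))*t) - 29 = (t**2 + ((t + t**2)/(2*t))*t) - 29 = (t**2 + (t/2 + t**2/2)) - 29 = (t/2 + 3*t**2/2) - 29 = -29 + t/2 + 3*t**2/2)
1/(f + o(W(6))) = 1/(-340 + (-29 + (1/2)*(-8) + (3/2)*(-8)**2)) = 1/(-340 + (-29 - 4 + (3/2)*64)) = 1/(-340 + (-29 - 4 + 96)) = 1/(-340 + 63) = 1/(-277) = -1/277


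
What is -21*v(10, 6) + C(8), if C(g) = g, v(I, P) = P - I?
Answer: 92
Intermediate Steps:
-21*v(10, 6) + C(8) = -21*(6 - 1*10) + 8 = -21*(6 - 10) + 8 = -21*(-4) + 8 = 84 + 8 = 92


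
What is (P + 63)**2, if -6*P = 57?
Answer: 11449/4 ≈ 2862.3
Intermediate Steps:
P = -19/2 (P = -1/6*57 = -19/2 ≈ -9.5000)
(P + 63)**2 = (-19/2 + 63)**2 = (107/2)**2 = 11449/4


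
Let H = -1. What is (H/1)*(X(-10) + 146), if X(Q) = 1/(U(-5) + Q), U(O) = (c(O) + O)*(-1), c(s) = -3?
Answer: -291/2 ≈ -145.50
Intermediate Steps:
U(O) = 3 - O (U(O) = (-3 + O)*(-1) = 3 - O)
X(Q) = 1/(8 + Q) (X(Q) = 1/((3 - 1*(-5)) + Q) = 1/((3 + 5) + Q) = 1/(8 + Q))
(H/1)*(X(-10) + 146) = (-1/1)*(1/(8 - 10) + 146) = (-1*1)*(1/(-2) + 146) = -(-1/2 + 146) = -1*291/2 = -291/2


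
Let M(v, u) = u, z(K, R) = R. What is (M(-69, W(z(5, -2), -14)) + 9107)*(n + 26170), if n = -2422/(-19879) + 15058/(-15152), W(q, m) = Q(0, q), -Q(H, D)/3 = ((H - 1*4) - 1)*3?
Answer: 4508683774750584/18825413 ≈ 2.3950e+8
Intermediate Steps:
Q(H, D) = 45 - 9*H (Q(H, D) = -3*((H - 1*4) - 1)*3 = -3*((H - 4) - 1)*3 = -3*((-4 + H) - 1)*3 = -3*(-5 + H)*3 = -3*(-15 + 3*H) = 45 - 9*H)
W(q, m) = 45 (W(q, m) = 45 - 9*0 = 45 + 0 = 45)
n = -131319919/150603304 (n = -2422*(-1/19879) + 15058*(-1/15152) = 2422/19879 - 7529/7576 = -131319919/150603304 ≈ -0.87196)
(M(-69, W(z(5, -2), -14)) + 9107)*(n + 26170) = (45 + 9107)*(-131319919/150603304 + 26170) = 9152*(3941157145761/150603304) = 4508683774750584/18825413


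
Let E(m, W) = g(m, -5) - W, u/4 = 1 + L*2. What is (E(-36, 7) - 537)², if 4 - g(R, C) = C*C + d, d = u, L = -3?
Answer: 297025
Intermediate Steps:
u = -20 (u = 4*(1 - 3*2) = 4*(1 - 6) = 4*(-5) = -20)
d = -20
g(R, C) = 24 - C² (g(R, C) = 4 - (C*C - 20) = 4 - (C² - 20) = 4 - (-20 + C²) = 4 + (20 - C²) = 24 - C²)
E(m, W) = -1 - W (E(m, W) = (24 - 1*(-5)²) - W = (24 - 1*25) - W = (24 - 25) - W = -1 - W)
(E(-36, 7) - 537)² = ((-1 - 1*7) - 537)² = ((-1 - 7) - 537)² = (-8 - 537)² = (-545)² = 297025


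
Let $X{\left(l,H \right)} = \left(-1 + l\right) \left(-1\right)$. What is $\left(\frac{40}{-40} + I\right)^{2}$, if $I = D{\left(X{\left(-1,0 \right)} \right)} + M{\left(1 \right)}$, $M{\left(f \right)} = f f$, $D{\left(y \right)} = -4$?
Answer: $16$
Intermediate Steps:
$X{\left(l,H \right)} = 1 - l$
$M{\left(f \right)} = f^{2}$
$I = -3$ ($I = -4 + 1^{2} = -4 + 1 = -3$)
$\left(\frac{40}{-40} + I\right)^{2} = \left(\frac{40}{-40} - 3\right)^{2} = \left(40 \left(- \frac{1}{40}\right) - 3\right)^{2} = \left(-1 - 3\right)^{2} = \left(-4\right)^{2} = 16$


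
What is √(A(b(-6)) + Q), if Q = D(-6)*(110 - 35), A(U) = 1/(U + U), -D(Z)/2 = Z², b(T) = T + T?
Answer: I*√777606/12 ≈ 73.485*I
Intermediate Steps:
b(T) = 2*T
D(Z) = -2*Z²
A(U) = 1/(2*U)
Q = -5400 (Q = (-2*(-6)²)*(110 - 35) = -2*36*75 = -72*75 = -5400)
√(A(b(-6)) + Q) = √(1/(2*((2*(-6)))) - 5400) = √((½)/(-12) - 5400) = √((½)*(-1/12) - 5400) = √(-1/24 - 5400) = √(-129601/24) = I*√777606/12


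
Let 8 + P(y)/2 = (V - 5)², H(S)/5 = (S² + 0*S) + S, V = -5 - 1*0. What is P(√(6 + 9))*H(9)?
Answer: 82800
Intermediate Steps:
V = -5 (V = -5 + 0 = -5)
H(S) = 5*S + 5*S² (H(S) = 5*((S² + 0*S) + S) = 5*((S² + 0) + S) = 5*(S² + S) = 5*(S + S²) = 5*S + 5*S²)
P(y) = 184 (P(y) = -16 + 2*(-5 - 5)² = -16 + 2*(-10)² = -16 + 2*100 = -16 + 200 = 184)
P(√(6 + 9))*H(9) = 184*(5*9*(1 + 9)) = 184*(5*9*10) = 184*450 = 82800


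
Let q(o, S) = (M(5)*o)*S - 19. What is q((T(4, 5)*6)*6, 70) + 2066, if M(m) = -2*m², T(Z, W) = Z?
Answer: -501953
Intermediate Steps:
q(o, S) = -19 - 50*S*o (q(o, S) = ((-2*5²)*o)*S - 19 = ((-2*25)*o)*S - 19 = (-50*o)*S - 19 = -50*S*o - 19 = -19 - 50*S*o)
q((T(4, 5)*6)*6, 70) + 2066 = (-19 - 50*70*(4*6)*6) + 2066 = (-19 - 50*70*24*6) + 2066 = (-19 - 50*70*144) + 2066 = (-19 - 504000) + 2066 = -504019 + 2066 = -501953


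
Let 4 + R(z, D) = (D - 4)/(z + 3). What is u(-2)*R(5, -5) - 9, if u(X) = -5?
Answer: 133/8 ≈ 16.625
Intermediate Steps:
R(z, D) = -4 + (-4 + D)/(3 + z) (R(z, D) = -4 + (D - 4)/(z + 3) = -4 + (-4 + D)/(3 + z))
u(-2)*R(5, -5) - 9 = -5*(-16 - 5 - 4*5)/(3 + 5) - 9 = -5*(-16 - 5 - 20)/8 - 9 = -5*(-41)/8 - 9 = -5*(-41/8) - 9 = 205/8 - 9 = 133/8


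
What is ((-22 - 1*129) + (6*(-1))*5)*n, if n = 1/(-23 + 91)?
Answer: -181/68 ≈ -2.6618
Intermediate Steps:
n = 1/68 ≈ 0.014706
((-22 - 1*129) + (6*(-1))*5)*n = ((-22 - 1*129) + (6*(-1))*5)*(1/68) = ((-22 - 129) - 6*5)*(1/68) = (-151 - 30)*(1/68) = -181*1/68 = -181/68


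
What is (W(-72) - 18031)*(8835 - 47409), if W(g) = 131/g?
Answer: 2782391909/4 ≈ 6.9560e+8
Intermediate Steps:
(W(-72) - 18031)*(8835 - 47409) = (131/(-72) - 18031)*(8835 - 47409) = (131*(-1/72) - 18031)*(-38574) = (-131/72 - 18031)*(-38574) = -1298363/72*(-38574) = 2782391909/4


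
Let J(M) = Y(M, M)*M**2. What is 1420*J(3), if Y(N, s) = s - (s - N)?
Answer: 38340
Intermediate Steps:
Y(N, s) = N (Y(N, s) = s + (N - s) = N)
J(M) = M**3 (J(M) = M*M**2 = M**3)
1420*J(3) = 1420*3**3 = 1420*27 = 38340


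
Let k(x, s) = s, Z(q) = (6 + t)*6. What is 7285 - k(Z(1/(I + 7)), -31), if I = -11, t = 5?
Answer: 7316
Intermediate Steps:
Z(q) = 66 (Z(q) = (6 + 5)*6 = 11*6 = 66)
7285 - k(Z(1/(I + 7)), -31) = 7285 - 1*(-31) = 7285 + 31 = 7316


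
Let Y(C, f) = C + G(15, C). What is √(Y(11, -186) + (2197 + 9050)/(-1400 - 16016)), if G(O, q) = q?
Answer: √1619274370/8708 ≈ 4.6211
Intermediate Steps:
Y(C, f) = 2*C (Y(C, f) = C + C = 2*C)
√(Y(11, -186) + (2197 + 9050)/(-1400 - 16016)) = √(2*11 + (2197 + 9050)/(-1400 - 16016)) = √(22 + 11247/(-17416)) = √(22 + 11247*(-1/17416)) = √(22 - 11247/17416) = √(371905/17416) = √1619274370/8708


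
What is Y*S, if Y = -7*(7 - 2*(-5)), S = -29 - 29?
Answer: 6902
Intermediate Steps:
S = -58
Y = -119 (Y = -7*(7 + 10) = -7*17 = -119)
Y*S = -119*(-58) = 6902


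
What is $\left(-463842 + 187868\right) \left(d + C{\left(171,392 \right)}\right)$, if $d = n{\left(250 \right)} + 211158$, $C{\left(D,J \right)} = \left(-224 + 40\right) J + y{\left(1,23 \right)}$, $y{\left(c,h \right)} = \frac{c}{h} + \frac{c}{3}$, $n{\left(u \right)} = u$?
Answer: $- \frac{2652205627004}{69} \approx -3.8438 \cdot 10^{10}$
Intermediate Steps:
$y{\left(c,h \right)} = \frac{c}{3} + \frac{c}{h}$ ($y{\left(c,h \right)} = \frac{c}{h} + c \frac{1}{3} = \frac{c}{h} + \frac{c}{3} = \frac{c}{3} + \frac{c}{h}$)
$C{\left(D,J \right)} = \frac{26}{69} - 184 J$ ($C{\left(D,J \right)} = \left(-224 + 40\right) J + \left(\frac{1}{3} \cdot 1 + 1 \cdot \frac{1}{23}\right) = - 184 J + \left(\frac{1}{3} + 1 \cdot \frac{1}{23}\right) = - 184 J + \left(\frac{1}{3} + \frac{1}{23}\right) = - 184 J + \frac{26}{69} = \frac{26}{69} - 184 J$)
$d = 211408$ ($d = 250 + 211158 = 211408$)
$\left(-463842 + 187868\right) \left(d + C{\left(171,392 \right)}\right) = \left(-463842 + 187868\right) \left(211408 + \left(\frac{26}{69} - 72128\right)\right) = - 275974 \left(211408 + \left(\frac{26}{69} - 72128\right)\right) = - 275974 \left(211408 - \frac{4976806}{69}\right) = \left(-275974\right) \frac{9610346}{69} = - \frac{2652205627004}{69}$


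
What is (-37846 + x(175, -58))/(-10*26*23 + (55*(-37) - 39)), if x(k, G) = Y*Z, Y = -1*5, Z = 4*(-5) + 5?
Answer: 37771/8054 ≈ 4.6897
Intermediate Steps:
Z = -15 (Z = -20 + 5 = -15)
Y = -5
x(k, G) = 75 (x(k, G) = -5*(-15) = 75)
(-37846 + x(175, -58))/(-10*26*23 + (55*(-37) - 39)) = (-37846 + 75)/(-10*26*23 + (55*(-37) - 39)) = -37771/(-260*23 + (-2035 - 39)) = -37771/(-5980 - 2074) = -37771/(-8054) = -37771*(-1/8054) = 37771/8054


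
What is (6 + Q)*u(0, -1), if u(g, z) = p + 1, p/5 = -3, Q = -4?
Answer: -28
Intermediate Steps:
p = -15 (p = 5*(-3) = -15)
u(g, z) = -14 (u(g, z) = -15 + 1 = -14)
(6 + Q)*u(0, -1) = (6 - 4)*(-14) = 2*(-14) = -28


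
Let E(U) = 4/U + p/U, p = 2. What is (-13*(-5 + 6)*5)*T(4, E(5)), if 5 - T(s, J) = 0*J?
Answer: -325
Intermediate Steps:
E(U) = 6/U (E(U) = 4/U + 2/U = 6/U)
T(s, J) = 5 (T(s, J) = 5 - 0*J = 5 - 1*0 = 5 + 0 = 5)
(-13*(-5 + 6)*5)*T(4, E(5)) = -13*(-5 + 6)*5*5 = -13*5*5 = -65*5 = -325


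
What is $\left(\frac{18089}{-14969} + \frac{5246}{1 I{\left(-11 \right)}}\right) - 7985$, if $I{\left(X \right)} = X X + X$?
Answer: $- \frac{6535741783}{823295} \approx -7938.5$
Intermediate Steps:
$I{\left(X \right)} = X + X^{2}$ ($I{\left(X \right)} = X^{2} + X = X + X^{2}$)
$\left(\frac{18089}{-14969} + \frac{5246}{1 I{\left(-11 \right)}}\right) - 7985 = \left(\frac{18089}{-14969} + \frac{5246}{1 \left(- 11 \left(1 - 11\right)\right)}\right) - 7985 = \left(18089 \left(- \frac{1}{14969}\right) + \frac{5246}{1 \left(\left(-11\right) \left(-10\right)\right)}\right) - 7985 = \left(- \frac{18089}{14969} + \frac{5246}{1 \cdot 110}\right) - 7985 = \left(- \frac{18089}{14969} + \frac{5246}{110}\right) - 7985 = \left(- \frac{18089}{14969} + 5246 \cdot \frac{1}{110}\right) - 7985 = \left(- \frac{18089}{14969} + \frac{2623}{55}\right) - 7985 = \frac{38268792}{823295} - 7985 = - \frac{6535741783}{823295}$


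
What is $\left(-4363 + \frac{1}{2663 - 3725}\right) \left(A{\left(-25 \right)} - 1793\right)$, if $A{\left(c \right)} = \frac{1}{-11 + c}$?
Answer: $\frac{299088243343}{38232} \approx 7.823 \cdot 10^{6}$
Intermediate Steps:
$\left(-4363 + \frac{1}{2663 - 3725}\right) \left(A{\left(-25 \right)} - 1793\right) = \left(-4363 + \frac{1}{2663 - 3725}\right) \left(\frac{1}{-11 - 25} - 1793\right) = \left(-4363 + \frac{1}{-1062}\right) \left(\frac{1}{-36} - 1793\right) = \left(-4363 - \frac{1}{1062}\right) \left(- \frac{1}{36} - 1793\right) = \left(- \frac{4633507}{1062}\right) \left(- \frac{64549}{36}\right) = \frac{299088243343}{38232}$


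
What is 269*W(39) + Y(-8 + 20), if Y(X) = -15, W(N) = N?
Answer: 10476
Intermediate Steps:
269*W(39) + Y(-8 + 20) = 269*39 - 15 = 10491 - 15 = 10476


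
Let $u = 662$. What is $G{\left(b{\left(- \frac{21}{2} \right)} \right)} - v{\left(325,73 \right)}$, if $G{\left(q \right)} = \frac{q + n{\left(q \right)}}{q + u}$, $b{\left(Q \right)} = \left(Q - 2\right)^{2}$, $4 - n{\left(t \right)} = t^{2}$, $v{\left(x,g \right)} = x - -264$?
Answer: $- \frac{8099249}{13092} \approx -618.64$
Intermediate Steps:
$v{\left(x,g \right)} = 264 + x$ ($v{\left(x,g \right)} = x + 264 = 264 + x$)
$n{\left(t \right)} = 4 - t^{2}$
$b{\left(Q \right)} = \left(-2 + Q\right)^{2}$
$G{\left(q \right)} = \frac{4 + q - q^{2}}{662 + q}$ ($G{\left(q \right)} = \frac{q - \left(-4 + q^{2}\right)}{q + 662} = \frac{4 + q - q^{2}}{662 + q}$)
$G{\left(b{\left(- \frac{21}{2} \right)} \right)} - v{\left(325,73 \right)} = \frac{4 + \left(-2 - \frac{21}{2}\right)^{2} - \left(\left(-2 - \frac{21}{2}\right)^{2}\right)^{2}}{662 + \left(-2 - \frac{21}{2}\right)^{2}} - \left(264 + 325\right) = \frac{4 + \left(-2 - \frac{21}{2}\right)^{2} - \left(\left(-2 - \frac{21}{2}\right)^{2}\right)^{2}}{662 + \left(-2 - \frac{21}{2}\right)^{2}} - 589 = \frac{4 + \left(- \frac{25}{2}\right)^{2} - \left(\left(- \frac{25}{2}\right)^{2}\right)^{2}}{662 + \left(- \frac{25}{2}\right)^{2}} - 589 = \frac{4 + \frac{625}{4} - \left(\frac{625}{4}\right)^{2}}{662 + \frac{625}{4}} - 589 = \frac{4 + \frac{625}{4} - \frac{390625}{16}}{\frac{3273}{4}} - 589 = \frac{4 \left(4 + \frac{625}{4} - \frac{390625}{16}\right)}{3273} - 589 = \frac{4}{3273} \left(- \frac{388061}{16}\right) - 589 = - \frac{388061}{13092} - 589 = - \frac{8099249}{13092}$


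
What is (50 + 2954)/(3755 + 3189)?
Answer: 751/1736 ≈ 0.43260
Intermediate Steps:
(50 + 2954)/(3755 + 3189) = 3004/6944 = 3004*(1/6944) = 751/1736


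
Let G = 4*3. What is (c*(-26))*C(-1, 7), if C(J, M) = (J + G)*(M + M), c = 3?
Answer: -12012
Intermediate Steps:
G = 12
C(J, M) = 2*M*(12 + J) (C(J, M) = (J + 12)*(M + M) = (12 + J)*(2*M) = 2*M*(12 + J))
(c*(-26))*C(-1, 7) = (3*(-26))*(2*7*(12 - 1)) = -156*7*11 = -78*154 = -12012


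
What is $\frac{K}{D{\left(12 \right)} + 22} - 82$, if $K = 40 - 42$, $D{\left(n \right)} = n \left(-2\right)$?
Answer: $-81$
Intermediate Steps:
$D{\left(n \right)} = - 2 n$
$K = -2$
$\frac{K}{D{\left(12 \right)} + 22} - 82 = \frac{1}{\left(-2\right) 12 + 22} \left(-2\right) - 82 = \frac{1}{-24 + 22} \left(-2\right) - 82 = \frac{1}{-2} \left(-2\right) - 82 = \left(- \frac{1}{2}\right) \left(-2\right) - 82 = 1 - 82 = -81$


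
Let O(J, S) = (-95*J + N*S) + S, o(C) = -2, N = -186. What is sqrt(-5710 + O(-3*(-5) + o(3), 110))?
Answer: I*sqrt(27295) ≈ 165.21*I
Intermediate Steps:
O(J, S) = -185*S - 95*J (O(J, S) = (-95*J - 186*S) + S = (-186*S - 95*J) + S = -185*S - 95*J)
sqrt(-5710 + O(-3*(-5) + o(3), 110)) = sqrt(-5710 + (-185*110 - 95*(-3*(-5) - 2))) = sqrt(-5710 + (-20350 - 95*(15 - 2))) = sqrt(-5710 + (-20350 - 95*13)) = sqrt(-5710 + (-20350 - 1235)) = sqrt(-5710 - 21585) = sqrt(-27295) = I*sqrt(27295)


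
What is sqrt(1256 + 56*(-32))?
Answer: 2*I*sqrt(134) ≈ 23.152*I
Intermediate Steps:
sqrt(1256 + 56*(-32)) = sqrt(1256 - 1792) = sqrt(-536) = 2*I*sqrt(134)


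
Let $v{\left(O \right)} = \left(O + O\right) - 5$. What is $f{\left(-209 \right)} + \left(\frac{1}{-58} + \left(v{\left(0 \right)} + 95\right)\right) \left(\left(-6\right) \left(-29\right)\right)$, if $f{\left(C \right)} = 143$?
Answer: $15800$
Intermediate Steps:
$v{\left(O \right)} = -5 + 2 O$ ($v{\left(O \right)} = 2 O - 5 = -5 + 2 O$)
$f{\left(-209 \right)} + \left(\frac{1}{-58} + \left(v{\left(0 \right)} + 95\right)\right) \left(\left(-6\right) \left(-29\right)\right) = 143 + \left(\frac{1}{-58} + \left(\left(-5 + 2 \cdot 0\right) + 95\right)\right) \left(\left(-6\right) \left(-29\right)\right) = 143 + \left(- \frac{1}{58} + \left(\left(-5 + 0\right) + 95\right)\right) 174 = 143 + \left(- \frac{1}{58} + \left(-5 + 95\right)\right) 174 = 143 + \left(- \frac{1}{58} + 90\right) 174 = 143 + \frac{5219}{58} \cdot 174 = 143 + 15657 = 15800$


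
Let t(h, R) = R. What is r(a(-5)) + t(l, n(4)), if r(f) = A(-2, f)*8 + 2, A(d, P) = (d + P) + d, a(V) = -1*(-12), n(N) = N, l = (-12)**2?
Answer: 70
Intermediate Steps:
l = 144
a(V) = 12
A(d, P) = P + 2*d (A(d, P) = (P + d) + d = P + 2*d)
r(f) = -30 + 8*f (r(f) = (f + 2*(-2))*8 + 2 = (f - 4)*8 + 2 = (-4 + f)*8 + 2 = (-32 + 8*f) + 2 = -30 + 8*f)
r(a(-5)) + t(l, n(4)) = (-30 + 8*12) + 4 = (-30 + 96) + 4 = 66 + 4 = 70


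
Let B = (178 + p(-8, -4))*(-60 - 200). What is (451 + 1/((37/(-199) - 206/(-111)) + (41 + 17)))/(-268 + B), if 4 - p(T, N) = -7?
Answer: -148615547/16280541248 ≈ -0.0091284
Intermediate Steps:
p(T, N) = 11 (p(T, N) = 4 - 1*(-7) = 4 + 7 = 11)
B = -49140 (B = (178 + 11)*(-60 - 200) = 189*(-260) = -49140)
(451 + 1/((37/(-199) - 206/(-111)) + (41 + 17)))/(-268 + B) = (451 + 1/((37/(-199) - 206/(-111)) + (41 + 17)))/(-268 - 49140) = (451 + 1/((37*(-1/199) - 206*(-1/111)) + 58))/(-49408) = (451 + 1/((-37/199 + 206/111) + 58))*(-1/49408) = (451 + 1/(36887/22089 + 58))*(-1/49408) = (451 + 1/(1318049/22089))*(-1/49408) = (451 + 22089/1318049)*(-1/49408) = (594462188/1318049)*(-1/49408) = -148615547/16280541248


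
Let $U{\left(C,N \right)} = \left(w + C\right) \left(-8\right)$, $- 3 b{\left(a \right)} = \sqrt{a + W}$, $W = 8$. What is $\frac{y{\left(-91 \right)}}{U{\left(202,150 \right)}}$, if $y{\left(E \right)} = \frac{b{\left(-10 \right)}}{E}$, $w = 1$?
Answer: $- \frac{i \sqrt{2}}{443352} \approx - 3.1898 \cdot 10^{-6} i$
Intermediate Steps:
$b{\left(a \right)} = - \frac{\sqrt{8 + a}}{3}$ ($b{\left(a \right)} = - \frac{\sqrt{a + 8}}{3} = - \frac{\sqrt{8 + a}}{3}$)
$y{\left(E \right)} = - \frac{i \sqrt{2}}{3 E}$ ($y{\left(E \right)} = \frac{\left(- \frac{1}{3}\right) \sqrt{8 - 10}}{E} = \frac{\left(- \frac{1}{3}\right) \sqrt{-2}}{E} = \frac{\left(- \frac{1}{3}\right) i \sqrt{2}}{E} = - \frac{i \sqrt{2}}{3 E}$)
$U{\left(C,N \right)} = -8 - 8 C$ ($U{\left(C,N \right)} = \left(1 + C\right) \left(-8\right) = -8 - 8 C$)
$\frac{y{\left(-91 \right)}}{U{\left(202,150 \right)}} = \frac{\left(- \frac{1}{3}\right) i \sqrt{2} \frac{1}{-91}}{-8 - 1616} = \frac{\left(- \frac{1}{3}\right) i \sqrt{2} \left(- \frac{1}{91}\right)}{-8 - 1616} = \frac{\frac{1}{273} i \sqrt{2}}{-1624} = \frac{i \sqrt{2}}{273} \left(- \frac{1}{1624}\right) = - \frac{i \sqrt{2}}{443352}$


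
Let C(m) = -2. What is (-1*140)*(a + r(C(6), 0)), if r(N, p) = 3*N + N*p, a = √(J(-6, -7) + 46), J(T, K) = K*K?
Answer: 840 - 140*√95 ≈ -524.55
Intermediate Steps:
J(T, K) = K²
a = √95 (a = √((-7)² + 46) = √(49 + 46) = √95 ≈ 9.7468)
(-1*140)*(a + r(C(6), 0)) = (-1*140)*(√95 - 2*(3 + 0)) = -140*(√95 - 2*3) = -140*(√95 - 6) = -140*(-6 + √95) = 840 - 140*√95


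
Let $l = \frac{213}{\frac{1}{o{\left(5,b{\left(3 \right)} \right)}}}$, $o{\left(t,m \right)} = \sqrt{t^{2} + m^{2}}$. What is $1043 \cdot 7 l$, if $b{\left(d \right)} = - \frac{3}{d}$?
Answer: $1555113 \sqrt{26} \approx 7.9296 \cdot 10^{6}$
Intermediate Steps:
$o{\left(t,m \right)} = \sqrt{m^{2} + t^{2}}$
$l = 213 \sqrt{26}$ ($l = \frac{213}{\frac{1}{\sqrt{\left(- \frac{3}{3}\right)^{2} + 5^{2}}}} = \frac{213}{\frac{1}{\sqrt{\left(\left(-3\right) \frac{1}{3}\right)^{2} + 25}}} = \frac{213}{\frac{1}{\sqrt{\left(-1\right)^{2} + 25}}} = \frac{213}{\frac{1}{\sqrt{1 + 25}}} = \frac{213}{\frac{1}{\sqrt{26}}} = \frac{213}{\frac{1}{26} \sqrt{26}} = 213 \sqrt{26} \approx 1086.1$)
$1043 \cdot 7 l = 1043 \cdot 7 \cdot 213 \sqrt{26} = 7301 \cdot 213 \sqrt{26} = 1555113 \sqrt{26}$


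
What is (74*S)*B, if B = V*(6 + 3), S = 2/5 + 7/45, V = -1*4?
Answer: -1480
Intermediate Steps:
V = -4
S = 5/9 (S = 2*(⅕) + 7*(1/45) = ⅖ + 7/45 = 5/9 ≈ 0.55556)
B = -36 (B = -4*(6 + 3) = -4*9 = -36)
(74*S)*B = (74*(5/9))*(-36) = (370/9)*(-36) = -1480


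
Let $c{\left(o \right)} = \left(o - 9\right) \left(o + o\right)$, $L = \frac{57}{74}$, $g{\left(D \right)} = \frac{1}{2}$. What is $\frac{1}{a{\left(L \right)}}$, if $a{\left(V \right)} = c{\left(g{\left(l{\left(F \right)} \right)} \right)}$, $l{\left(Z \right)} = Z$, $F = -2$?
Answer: $- \frac{2}{17} \approx -0.11765$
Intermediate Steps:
$g{\left(D \right)} = \frac{1}{2}$
$L = \frac{57}{74}$ ($L = 57 \cdot \frac{1}{74} = \frac{57}{74} \approx 0.77027$)
$c{\left(o \right)} = 2 o \left(-9 + o\right)$ ($c{\left(o \right)} = \left(-9 + o\right) 2 o = 2 o \left(-9 + o\right)$)
$a{\left(V \right)} = - \frac{17}{2}$ ($a{\left(V \right)} = 2 \cdot \frac{1}{2} \left(-9 + \frac{1}{2}\right) = 2 \cdot \frac{1}{2} \left(- \frac{17}{2}\right) = - \frac{17}{2}$)
$\frac{1}{a{\left(L \right)}} = \frac{1}{- \frac{17}{2}} = - \frac{2}{17}$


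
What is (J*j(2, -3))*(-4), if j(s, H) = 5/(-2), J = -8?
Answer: -80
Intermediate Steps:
j(s, H) = -5/2 (j(s, H) = 5*(-½) = -5/2)
(J*j(2, -3))*(-4) = -8*(-5/2)*(-4) = 20*(-4) = -80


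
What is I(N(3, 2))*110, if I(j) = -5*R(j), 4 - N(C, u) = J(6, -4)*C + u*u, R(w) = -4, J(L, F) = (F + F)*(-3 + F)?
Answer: 2200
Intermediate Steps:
J(L, F) = 2*F*(-3 + F) (J(L, F) = (2*F)*(-3 + F) = 2*F*(-3 + F))
N(C, u) = 4 - u**2 - 56*C (N(C, u) = 4 - ((2*(-4)*(-3 - 4))*C + u*u) = 4 - ((2*(-4)*(-7))*C + u**2) = 4 - (56*C + u**2) = 4 - (u**2 + 56*C) = 4 + (-u**2 - 56*C) = 4 - u**2 - 56*C)
I(j) = 20 (I(j) = -5*(-4) = 20)
I(N(3, 2))*110 = 20*110 = 2200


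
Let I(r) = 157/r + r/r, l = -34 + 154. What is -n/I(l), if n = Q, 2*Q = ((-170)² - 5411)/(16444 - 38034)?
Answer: 140934/598043 ≈ 0.23566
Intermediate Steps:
l = 120
Q = -23489/43180 (Q = (((-170)² - 5411)/(16444 - 38034))/2 = ((28900 - 5411)/(-21590))/2 = (23489*(-1/21590))/2 = (½)*(-23489/21590) = -23489/43180 ≈ -0.54398)
n = -23489/43180 ≈ -0.54398
I(r) = 1 + 157/r (I(r) = 157/r + 1 = 1 + 157/r)
-n/I(l) = -(-23489)/(43180*((157 + 120)/120)) = -(-23489)/(43180*((1/120)*277)) = -(-23489)/(43180*277/120) = -(-23489)*120/(43180*277) = -1*(-140934/598043) = 140934/598043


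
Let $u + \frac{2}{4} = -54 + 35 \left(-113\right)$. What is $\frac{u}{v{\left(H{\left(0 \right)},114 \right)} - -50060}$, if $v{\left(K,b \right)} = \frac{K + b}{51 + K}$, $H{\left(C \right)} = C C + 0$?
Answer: $- \frac{15147}{189124} \approx -0.08009$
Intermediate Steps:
$H{\left(C \right)} = C^{2}$ ($H{\left(C \right)} = C^{2} + 0 = C^{2}$)
$u = - \frac{8019}{2}$ ($u = - \frac{1}{2} + \left(-54 + 35 \left(-113\right)\right) = - \frac{1}{2} - 4009 = - \frac{8019}{2} \approx -4009.5$)
$v{\left(K,b \right)} = \frac{K + b}{51 + K}$
$\frac{u}{v{\left(H{\left(0 \right)},114 \right)} - -50060} = - \frac{8019}{2 \left(\frac{0^{2} + 114}{51 + 0^{2}} - -50060\right)} = - \frac{8019}{2 \left(\frac{0 + 114}{51 + 0} + 50060\right)} = - \frac{8019}{2 \left(\frac{1}{51} \cdot 114 + 50060\right)} = - \frac{8019}{2 \left(\frac{38}{17} + 50060\right)} = - \frac{8019}{2 \cdot \frac{851058}{17}} = \left(- \frac{8019}{2}\right) \frac{17}{851058} = - \frac{15147}{189124}$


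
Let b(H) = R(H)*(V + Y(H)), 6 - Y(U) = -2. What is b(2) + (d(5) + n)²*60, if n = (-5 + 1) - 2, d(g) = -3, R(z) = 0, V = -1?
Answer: 4860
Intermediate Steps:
Y(U) = 8 (Y(U) = 6 - 1*(-2) = 6 + 2 = 8)
b(H) = 0 (b(H) = 0*(-1 + 8) = 0*7 = 0)
n = -6 (n = -4 - 2 = -6)
b(2) + (d(5) + n)²*60 = 0 + (-3 - 6)²*60 = 0 + (-9)²*60 = 0 + 81*60 = 0 + 4860 = 4860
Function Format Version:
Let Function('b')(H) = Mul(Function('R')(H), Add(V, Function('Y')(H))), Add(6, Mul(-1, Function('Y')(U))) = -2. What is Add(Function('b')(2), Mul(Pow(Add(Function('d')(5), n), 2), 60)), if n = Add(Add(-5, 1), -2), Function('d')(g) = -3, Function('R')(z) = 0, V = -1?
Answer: 4860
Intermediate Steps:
Function('Y')(U) = 8 (Function('Y')(U) = Add(6, Mul(-1, -2)) = Add(6, 2) = 8)
Function('b')(H) = 0 (Function('b')(H) = Mul(0, Add(-1, 8)) = Mul(0, 7) = 0)
n = -6 (n = Add(-4, -2) = -6)
Add(Function('b')(2), Mul(Pow(Add(Function('d')(5), n), 2), 60)) = Add(0, Mul(Pow(Add(-3, -6), 2), 60)) = Add(0, Mul(Pow(-9, 2), 60)) = Add(0, Mul(81, 60)) = Add(0, 4860) = 4860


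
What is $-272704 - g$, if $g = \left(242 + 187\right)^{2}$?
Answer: $-456745$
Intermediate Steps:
$g = 184041$ ($g = 429^{2} = 184041$)
$-272704 - g = -272704 - 184041 = -456745$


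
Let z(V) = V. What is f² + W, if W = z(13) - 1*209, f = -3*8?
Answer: 380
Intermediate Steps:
f = -24
W = -196 (W = 13 - 1*209 = 13 - 209 = -196)
f² + W = (-24)² - 196 = 576 - 196 = 380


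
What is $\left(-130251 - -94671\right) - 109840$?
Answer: $-145420$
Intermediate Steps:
$\left(-130251 - -94671\right) - 109840 = \left(-130251 + 94671\right) - 109840 = -35580 - 109840 = -145420$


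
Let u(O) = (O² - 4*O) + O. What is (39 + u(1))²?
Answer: 1369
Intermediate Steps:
u(O) = O² - 3*O
(39 + u(1))² = (39 + 1*(-3 + 1))² = (39 + 1*(-2))² = (39 - 2)² = 37² = 1369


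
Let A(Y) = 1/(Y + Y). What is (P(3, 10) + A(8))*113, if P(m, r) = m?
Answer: 5537/16 ≈ 346.06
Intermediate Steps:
A(Y) = 1/(2*Y)
(P(3, 10) + A(8))*113 = (3 + (½)/8)*113 = (3 + (½)*(⅛))*113 = (3 + 1/16)*113 = (49/16)*113 = 5537/16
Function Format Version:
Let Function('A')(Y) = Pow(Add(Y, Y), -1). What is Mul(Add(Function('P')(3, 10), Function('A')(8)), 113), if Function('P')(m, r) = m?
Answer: Rational(5537, 16) ≈ 346.06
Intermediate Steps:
Function('A')(Y) = Mul(Rational(1, 2), Pow(Y, -1)) (Function('A')(Y) = Pow(Mul(2, Y), -1) = Mul(Rational(1, 2), Pow(Y, -1)))
Mul(Add(Function('P')(3, 10), Function('A')(8)), 113) = Mul(Add(3, Mul(Rational(1, 2), Pow(8, -1))), 113) = Mul(Add(3, Mul(Rational(1, 2), Rational(1, 8))), 113) = Mul(Add(3, Rational(1, 16)), 113) = Mul(Rational(49, 16), 113) = Rational(5537, 16)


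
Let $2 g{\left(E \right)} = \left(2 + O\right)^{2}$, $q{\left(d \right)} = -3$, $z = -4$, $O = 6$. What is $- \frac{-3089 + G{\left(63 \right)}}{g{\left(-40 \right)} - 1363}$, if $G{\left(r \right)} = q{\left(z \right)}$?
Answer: $- \frac{3092}{1331} \approx -2.3231$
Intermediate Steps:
$g{\left(E \right)} = 32$ ($g{\left(E \right)} = \frac{\left(2 + 6\right)^{2}}{2} = \frac{8^{2}}{2} = \frac{1}{2} \cdot 64 = 32$)
$G{\left(r \right)} = -3$
$- \frac{-3089 + G{\left(63 \right)}}{g{\left(-40 \right)} - 1363} = - \frac{-3089 - 3}{32 - 1363} = - \frac{-3092}{-1331} = - \frac{\left(-3092\right) \left(-1\right)}{1331} = \left(-1\right) \frac{3092}{1331} = - \frac{3092}{1331}$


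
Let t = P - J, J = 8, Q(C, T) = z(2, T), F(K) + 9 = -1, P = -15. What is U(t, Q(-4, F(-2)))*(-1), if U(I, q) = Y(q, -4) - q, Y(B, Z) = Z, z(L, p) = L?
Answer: 6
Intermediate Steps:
F(K) = -10 (F(K) = -9 - 1 = -10)
Q(C, T) = 2
t = -23 (t = -15 - 1*8 = -15 - 8 = -23)
U(I, q) = -4 - q
U(t, Q(-4, F(-2)))*(-1) = (-4 - 1*2)*(-1) = (-4 - 2)*(-1) = -6*(-1) = 6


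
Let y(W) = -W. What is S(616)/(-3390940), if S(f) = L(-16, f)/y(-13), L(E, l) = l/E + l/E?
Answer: 11/6297460 ≈ 1.7467e-6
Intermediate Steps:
L(E, l) = 2*l/E
S(f) = -f/104 (S(f) = (2*f/(-16))/((-1*(-13))) = (2*f*(-1/16))/13 = -f/8*(1/13) = -f/104)
S(616)/(-3390940) = -1/104*616/(-3390940) = -77/13*(-1/3390940) = 11/6297460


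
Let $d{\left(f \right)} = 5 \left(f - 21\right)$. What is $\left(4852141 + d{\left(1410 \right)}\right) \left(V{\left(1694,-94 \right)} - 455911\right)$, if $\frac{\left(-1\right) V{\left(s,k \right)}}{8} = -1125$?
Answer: $-2171578983346$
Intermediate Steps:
$V{\left(s,k \right)} = 9000$ ($V{\left(s,k \right)} = \left(-8\right) \left(-1125\right) = 9000$)
$d{\left(f \right)} = -105 + 5 f$ ($d{\left(f \right)} = 5 \left(-21 + f\right) = -105 + 5 f$)
$\left(4852141 + d{\left(1410 \right)}\right) \left(V{\left(1694,-94 \right)} - 455911\right) = \left(4852141 + \left(-105 + 5 \cdot 1410\right)\right) \left(9000 - 455911\right) = \left(4852141 + \left(-105 + 7050\right)\right) \left(-446911\right) = \left(4852141 + 6945\right) \left(-446911\right) = 4859086 \left(-446911\right) = -2171578983346$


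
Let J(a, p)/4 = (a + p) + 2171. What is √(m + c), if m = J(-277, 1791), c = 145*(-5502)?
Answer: 5*I*√31322 ≈ 884.9*I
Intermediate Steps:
c = -797790
J(a, p) = 8684 + 4*a + 4*p (J(a, p) = 4*((a + p) + 2171) = 4*(2171 + a + p) = 8684 + 4*a + 4*p)
m = 14740 (m = 8684 + 4*(-277) + 4*1791 = 8684 - 1108 + 7164 = 14740)
√(m + c) = √(14740 - 797790) = √(-783050) = 5*I*√31322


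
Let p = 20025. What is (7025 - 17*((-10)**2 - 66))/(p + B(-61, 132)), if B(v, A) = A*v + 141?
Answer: 2149/4038 ≈ 0.53219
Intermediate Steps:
B(v, A) = 141 + A*v
(7025 - 17*((-10)**2 - 66))/(p + B(-61, 132)) = (7025 - 17*((-10)**2 - 66))/(20025 + (141 + 132*(-61))) = (7025 - 17*(100 - 66))/(20025 + (141 - 8052)) = (7025 - 17*34)/(20025 - 7911) = (7025 - 578)/12114 = 6447*(1/12114) = 2149/4038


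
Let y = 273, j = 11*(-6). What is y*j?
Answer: -18018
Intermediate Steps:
j = -66
y*j = 273*(-66) = -18018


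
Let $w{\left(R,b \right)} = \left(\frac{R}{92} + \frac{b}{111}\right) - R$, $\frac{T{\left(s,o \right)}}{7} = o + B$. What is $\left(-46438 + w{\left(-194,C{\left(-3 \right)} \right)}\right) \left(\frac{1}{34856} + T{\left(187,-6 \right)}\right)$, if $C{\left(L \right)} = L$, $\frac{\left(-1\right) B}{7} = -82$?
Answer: $- \frac{10908346656692811}{59324912} \approx -1.8387 \cdot 10^{8}$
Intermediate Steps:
$B = 574$ ($B = \left(-7\right) \left(-82\right) = 574$)
$T{\left(s,o \right)} = 4018 + 7 o$ ($T{\left(s,o \right)} = 7 \left(o + 574\right) = 7 \left(574 + o\right) = 4018 + 7 o$)
$w{\left(R,b \right)} = - \frac{91 R}{92} + \frac{b}{111}$ ($w{\left(R,b \right)} = \left(R \frac{1}{92} + b \frac{1}{111}\right) - R = \left(\frac{R}{92} + \frac{b}{111}\right) - R = - \frac{91 R}{92} + \frac{b}{111}$)
$\left(-46438 + w{\left(-194,C{\left(-3 \right)} \right)}\right) \left(\frac{1}{34856} + T{\left(187,-6 \right)}\right) = \left(-46438 + \left(\left(- \frac{91}{92}\right) \left(-194\right) + \frac{1}{111} \left(-3\right)\right)\right) \left(\frac{1}{34856} + \left(4018 + 7 \left(-6\right)\right)\right) = \left(-46438 + \left(\frac{8827}{46} - \frac{1}{37}\right)\right) \left(\frac{1}{34856} + \left(4018 - 42\right)\right) = \left(-46438 + \frac{326553}{1702}\right) \left(\frac{1}{34856} + 3976\right) = \left(- \frac{78710923}{1702}\right) \frac{138587457}{34856} = - \frac{10908346656692811}{59324912}$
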